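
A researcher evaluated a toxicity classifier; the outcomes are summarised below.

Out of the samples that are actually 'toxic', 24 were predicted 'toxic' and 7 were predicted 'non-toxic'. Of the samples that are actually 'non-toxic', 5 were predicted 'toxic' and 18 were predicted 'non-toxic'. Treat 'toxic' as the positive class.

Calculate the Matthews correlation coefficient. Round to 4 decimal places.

MCC = (TP·TN − FP·FN) / √((TP+FP)(TP+FN)(TN+FP)(TN+FN))
Numerator = 24·18 − 5·7 = 397
Denominator = √(29·31·23·25) = √516925 = 718.9750
MCC = 397 / 718.9750 = 0.5522

0.5522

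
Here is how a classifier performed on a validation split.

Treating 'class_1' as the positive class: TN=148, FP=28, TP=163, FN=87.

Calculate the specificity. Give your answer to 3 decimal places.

0.841

Specificity = TN/(TN+FP) = 148/(148+28) = 0.841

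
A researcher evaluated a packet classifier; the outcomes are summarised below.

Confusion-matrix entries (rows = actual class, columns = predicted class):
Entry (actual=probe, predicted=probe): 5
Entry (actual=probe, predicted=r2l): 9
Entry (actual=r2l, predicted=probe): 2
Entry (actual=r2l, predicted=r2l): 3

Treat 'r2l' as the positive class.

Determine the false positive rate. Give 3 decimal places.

0.643

FPR = FP/(FP+TN) = 9/(9+5) = 0.643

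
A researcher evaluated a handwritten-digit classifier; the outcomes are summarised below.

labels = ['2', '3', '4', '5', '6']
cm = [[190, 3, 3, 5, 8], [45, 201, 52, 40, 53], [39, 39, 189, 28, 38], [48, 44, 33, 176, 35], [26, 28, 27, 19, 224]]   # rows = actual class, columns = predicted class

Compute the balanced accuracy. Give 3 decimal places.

0.641

Balanced accuracy = mean of per-class recall.
  2: recall = 190/209 = 0.9091
  3: recall = 201/391 = 0.5141
  4: recall = 189/333 = 0.5676
  5: recall = 176/336 = 0.5238
  6: recall = 224/324 = 0.6914
Mean = (0.9091 + 0.5141 + 0.5676 + 0.5238 + 0.6914) / 5 = 0.641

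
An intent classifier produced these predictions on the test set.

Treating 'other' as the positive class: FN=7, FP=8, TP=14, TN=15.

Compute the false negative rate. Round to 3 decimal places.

0.333

FNR = FN/(FN+TP) = 7/(7+14) = 0.333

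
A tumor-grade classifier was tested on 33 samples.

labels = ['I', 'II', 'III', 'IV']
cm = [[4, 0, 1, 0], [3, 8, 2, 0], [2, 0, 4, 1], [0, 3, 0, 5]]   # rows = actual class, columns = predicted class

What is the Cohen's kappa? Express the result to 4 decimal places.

0.5075

Observed agreement pₒ = trace/N = 21/33 = 0.63636
Expected agreement pₑ = Σ (rowᵢ·colᵢ)/N² = (5·9 + 13·11 + 7·7 + 8·6)/33² = 0.26171
κ = (pₒ − pₑ)/(1 − pₑ) = (0.63636 − 0.26171)/(1 − 0.26171) = 0.5075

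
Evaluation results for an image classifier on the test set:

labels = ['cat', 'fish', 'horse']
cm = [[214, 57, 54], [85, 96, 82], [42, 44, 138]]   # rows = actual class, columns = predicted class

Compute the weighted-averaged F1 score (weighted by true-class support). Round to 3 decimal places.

0.545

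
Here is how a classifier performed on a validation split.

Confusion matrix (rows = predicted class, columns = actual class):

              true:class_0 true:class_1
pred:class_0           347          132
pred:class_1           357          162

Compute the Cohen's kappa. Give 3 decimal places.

Observed agreement pₒ = trace/N = 509/998 = 0.5100
Expected agreement pₑ = Σ (rowᵢ·colᵢ)/N² = (704·479 + 294·519)/998² = 0.4918
κ = (pₒ − pₑ)/(1 − pₑ) = (0.5100 − 0.4918)/(1 − 0.4918) = 0.036

0.036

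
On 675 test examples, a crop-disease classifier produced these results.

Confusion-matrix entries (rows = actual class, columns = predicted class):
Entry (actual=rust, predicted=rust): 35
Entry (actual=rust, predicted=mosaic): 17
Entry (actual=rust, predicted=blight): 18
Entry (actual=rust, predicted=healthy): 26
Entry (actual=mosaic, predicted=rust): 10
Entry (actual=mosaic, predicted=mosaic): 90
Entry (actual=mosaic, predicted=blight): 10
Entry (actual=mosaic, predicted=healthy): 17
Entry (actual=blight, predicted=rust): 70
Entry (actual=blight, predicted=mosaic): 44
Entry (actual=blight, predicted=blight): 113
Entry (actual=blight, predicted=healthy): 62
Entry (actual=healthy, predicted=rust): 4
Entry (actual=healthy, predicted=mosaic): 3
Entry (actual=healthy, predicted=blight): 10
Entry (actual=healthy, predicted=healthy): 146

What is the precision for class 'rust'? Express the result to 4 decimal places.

0.2941

One-vs-rest for 'rust': TP = diagonal; FP = other classes predicted 'rust'; FN = 'rust' predicted as other.
precision = TP/(TP+FP).
rust: TP=35, FP=10+70+4=84 → 35/119 = 0.29412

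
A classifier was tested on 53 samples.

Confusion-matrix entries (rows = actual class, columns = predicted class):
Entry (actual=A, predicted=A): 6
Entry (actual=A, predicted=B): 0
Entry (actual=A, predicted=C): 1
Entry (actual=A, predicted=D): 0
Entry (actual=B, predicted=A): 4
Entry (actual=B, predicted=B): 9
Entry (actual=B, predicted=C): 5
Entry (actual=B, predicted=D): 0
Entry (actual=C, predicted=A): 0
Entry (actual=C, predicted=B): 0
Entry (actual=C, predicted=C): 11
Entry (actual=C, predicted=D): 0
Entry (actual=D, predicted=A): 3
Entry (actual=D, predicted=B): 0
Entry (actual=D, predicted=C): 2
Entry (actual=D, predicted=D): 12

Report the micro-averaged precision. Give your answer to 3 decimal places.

Micro-averaging pools counts across classes: ΣTP=38, ΣFP=15, ΣFN=15.
Micro-precision = TP/(TP+FP) on pooled counts = 0.717 (equals overall accuracy in single-label multiclass).

0.717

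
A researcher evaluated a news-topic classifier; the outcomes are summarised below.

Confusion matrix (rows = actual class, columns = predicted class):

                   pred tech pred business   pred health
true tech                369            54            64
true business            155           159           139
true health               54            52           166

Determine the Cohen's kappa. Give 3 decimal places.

Observed agreement pₒ = trace/N = 694/1212 = 0.5726
Expected agreement pₑ = Σ (rowᵢ·colᵢ)/N² = (487·578 + 453·265 + 272·369)/1212² = 0.3417
κ = (pₒ − pₑ)/(1 − pₑ) = (0.5726 − 0.3417)/(1 − 0.3417) = 0.351

0.351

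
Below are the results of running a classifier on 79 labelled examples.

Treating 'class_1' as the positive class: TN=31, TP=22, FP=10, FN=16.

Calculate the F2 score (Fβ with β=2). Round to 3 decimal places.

0.598

Fβ = (1+β²)·TP / ((1+β²)·TP + β²·FN + FP), with β²=4
= 5·22 / (5·22 + 4·16 + 10) = 0.598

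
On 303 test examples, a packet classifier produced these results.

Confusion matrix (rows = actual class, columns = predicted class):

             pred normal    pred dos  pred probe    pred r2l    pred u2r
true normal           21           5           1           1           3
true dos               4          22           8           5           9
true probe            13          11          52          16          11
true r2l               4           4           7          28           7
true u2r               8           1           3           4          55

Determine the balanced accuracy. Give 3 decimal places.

0.595

Balanced accuracy = mean of per-class recall.
  normal: recall = 21/31 = 0.6774
  dos: recall = 22/48 = 0.4583
  probe: recall = 52/103 = 0.5049
  r2l: recall = 28/50 = 0.5600
  u2r: recall = 55/71 = 0.7746
Mean = (0.6774 + 0.4583 + 0.5049 + 0.5600 + 0.7746) / 5 = 0.595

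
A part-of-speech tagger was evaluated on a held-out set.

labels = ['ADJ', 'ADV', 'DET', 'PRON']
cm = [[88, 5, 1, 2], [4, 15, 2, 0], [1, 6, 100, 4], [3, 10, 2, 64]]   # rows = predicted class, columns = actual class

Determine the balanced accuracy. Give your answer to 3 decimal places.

Balanced accuracy = mean of per-class recall.
  ADJ: recall = 88/96 = 0.9167
  ADV: recall = 15/36 = 0.4167
  DET: recall = 100/105 = 0.9524
  PRON: recall = 64/70 = 0.9143
Mean = (0.9167 + 0.4167 + 0.9524 + 0.9143) / 4 = 0.800

0.800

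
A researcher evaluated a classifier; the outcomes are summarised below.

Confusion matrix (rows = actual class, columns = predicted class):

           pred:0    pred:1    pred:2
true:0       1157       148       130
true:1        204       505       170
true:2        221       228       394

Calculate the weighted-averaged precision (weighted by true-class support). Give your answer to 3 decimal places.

Per-class precision (TP/(TP+FP)):
  0: TP=1157, FP=204+221=425 → 1157/1582 = 0.7314
  1: TP=505, FP=148+228=376 → 505/881 = 0.5732
  2: TP=394, FP=130+170=300 → 394/694 = 0.5677
Weighted-precision = Σ (supportᵢ/N)·precisionᵢ with N=3157: (1435/3157)·0.7314 + (879/3157)·0.5732 + (843/3157)·0.5677 = 0.644

0.644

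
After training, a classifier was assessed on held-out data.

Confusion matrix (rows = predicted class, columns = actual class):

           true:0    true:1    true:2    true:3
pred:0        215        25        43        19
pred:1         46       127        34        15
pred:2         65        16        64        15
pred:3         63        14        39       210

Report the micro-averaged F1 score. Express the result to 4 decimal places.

0.6099

Micro-averaging pools counts across classes: ΣTP=616, ΣFP=394, ΣFN=394.
Micro-F1 score = 2·TP/(2·TP+FP+FN) on pooled counts = 0.6099 (equals overall accuracy in single-label multiclass).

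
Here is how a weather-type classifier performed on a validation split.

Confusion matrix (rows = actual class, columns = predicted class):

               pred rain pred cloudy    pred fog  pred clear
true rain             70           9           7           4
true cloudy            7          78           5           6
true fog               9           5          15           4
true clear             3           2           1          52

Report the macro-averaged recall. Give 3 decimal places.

Per-class recall (TP/(TP+FN)):
  rain: TP=70, FN=9+7+4=20 → 70/90 = 0.7778
  cloudy: TP=78, FN=7+5+6=18 → 78/96 = 0.8125
  fog: TP=15, FN=9+5+4=18 → 15/33 = 0.4545
  clear: TP=52, FN=3+2+1=6 → 52/58 = 0.8966
Macro-recall = mean = (0.7778 + 0.8125 + 0.4545 + 0.8966) / 4 = 0.735

0.735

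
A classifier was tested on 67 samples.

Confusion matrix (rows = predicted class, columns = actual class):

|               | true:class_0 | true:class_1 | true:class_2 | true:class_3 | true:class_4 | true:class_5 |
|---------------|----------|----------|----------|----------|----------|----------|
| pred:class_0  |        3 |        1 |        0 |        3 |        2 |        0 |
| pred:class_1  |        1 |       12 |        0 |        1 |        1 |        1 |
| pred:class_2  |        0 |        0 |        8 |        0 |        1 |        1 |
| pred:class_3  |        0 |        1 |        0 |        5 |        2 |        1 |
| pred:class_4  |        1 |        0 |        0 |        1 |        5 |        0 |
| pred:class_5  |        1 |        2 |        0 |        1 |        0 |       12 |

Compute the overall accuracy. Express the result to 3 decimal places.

0.672

Accuracy = trace / total = (3+12+8+5+5+12=45) / 67 = 45/67 = 0.672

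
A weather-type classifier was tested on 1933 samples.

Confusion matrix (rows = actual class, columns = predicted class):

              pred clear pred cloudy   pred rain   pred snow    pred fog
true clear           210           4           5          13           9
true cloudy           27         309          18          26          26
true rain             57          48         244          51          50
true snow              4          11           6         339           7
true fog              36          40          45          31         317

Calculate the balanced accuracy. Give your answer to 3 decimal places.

0.755

Balanced accuracy = mean of per-class recall.
  clear: recall = 210/241 = 0.8714
  cloudy: recall = 309/406 = 0.7611
  rain: recall = 244/450 = 0.5422
  snow: recall = 339/367 = 0.9237
  fog: recall = 317/469 = 0.6759
Mean = (0.8714 + 0.7611 + 0.5422 + 0.9237 + 0.6759) / 5 = 0.755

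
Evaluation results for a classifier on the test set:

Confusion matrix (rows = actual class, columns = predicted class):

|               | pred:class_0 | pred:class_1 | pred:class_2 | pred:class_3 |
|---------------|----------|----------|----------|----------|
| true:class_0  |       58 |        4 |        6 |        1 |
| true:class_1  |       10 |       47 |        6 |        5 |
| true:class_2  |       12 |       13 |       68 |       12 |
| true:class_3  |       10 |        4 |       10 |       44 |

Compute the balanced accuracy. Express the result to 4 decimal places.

Balanced accuracy = mean of per-class recall.
  class_0: recall = 58/69 = 0.84058
  class_1: recall = 47/68 = 0.69118
  class_2: recall = 68/105 = 0.64762
  class_3: recall = 44/68 = 0.64706
Mean = (0.84058 + 0.69118 + 0.64762 + 0.64706) / 4 = 0.7066

0.7066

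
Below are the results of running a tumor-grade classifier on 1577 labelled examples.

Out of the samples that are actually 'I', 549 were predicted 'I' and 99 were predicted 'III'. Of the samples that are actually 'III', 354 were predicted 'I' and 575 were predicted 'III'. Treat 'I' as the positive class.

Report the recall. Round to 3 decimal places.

Recall = TP/(TP+FN) = 549/(549+99) = 549/648 = 0.847

0.847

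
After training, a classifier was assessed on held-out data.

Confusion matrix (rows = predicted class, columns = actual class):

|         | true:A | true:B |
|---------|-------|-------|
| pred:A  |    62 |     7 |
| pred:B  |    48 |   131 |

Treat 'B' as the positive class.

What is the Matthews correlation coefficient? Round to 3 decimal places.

0.569

MCC = (TP·TN − FP·FN) / √((TP+FP)(TP+FN)(TN+FP)(TN+FN))
Numerator = 131·62 − 48·7 = 7786
Denominator = √(179·138·110·69) = √187488180 = 13692.6323
MCC = 7786 / 13692.6323 = 0.569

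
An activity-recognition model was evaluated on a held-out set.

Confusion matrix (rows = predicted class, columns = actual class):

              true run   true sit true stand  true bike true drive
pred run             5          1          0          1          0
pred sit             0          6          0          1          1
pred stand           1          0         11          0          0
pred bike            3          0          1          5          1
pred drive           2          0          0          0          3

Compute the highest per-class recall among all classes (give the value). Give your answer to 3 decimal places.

Per-class recall (TP/(TP+FN)):
  run: TP=5, FN=0+1+3+2=6 → 5/11 = 0.4545
  sit: TP=6, FN=1+0+0+0=1 → 6/7 = 0.8571
  stand: TP=11, FN=0+0+1+0=1 → 11/12 = 0.9167
  bike: TP=5, FN=1+1+0+0=2 → 5/7 = 0.7143
  drive: TP=3, FN=0+1+0+1=2 → 3/5 = 0.6000
Highest is class 'stand' with recall = 0.917.

0.917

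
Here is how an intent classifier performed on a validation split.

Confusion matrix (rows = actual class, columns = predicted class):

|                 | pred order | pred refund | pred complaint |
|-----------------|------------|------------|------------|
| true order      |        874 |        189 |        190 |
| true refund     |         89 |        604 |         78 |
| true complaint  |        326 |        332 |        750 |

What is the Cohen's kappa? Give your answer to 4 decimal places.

0.4745

Observed agreement pₒ = trace/N = 2228/3432 = 0.64918
Expected agreement pₑ = Σ (rowᵢ·colᵢ)/N² = (1253·1289 + 771·1125 + 1408·1018)/3432² = 0.33245
κ = (pₒ − pₑ)/(1 − pₑ) = (0.64918 − 0.33245)/(1 − 0.33245) = 0.4745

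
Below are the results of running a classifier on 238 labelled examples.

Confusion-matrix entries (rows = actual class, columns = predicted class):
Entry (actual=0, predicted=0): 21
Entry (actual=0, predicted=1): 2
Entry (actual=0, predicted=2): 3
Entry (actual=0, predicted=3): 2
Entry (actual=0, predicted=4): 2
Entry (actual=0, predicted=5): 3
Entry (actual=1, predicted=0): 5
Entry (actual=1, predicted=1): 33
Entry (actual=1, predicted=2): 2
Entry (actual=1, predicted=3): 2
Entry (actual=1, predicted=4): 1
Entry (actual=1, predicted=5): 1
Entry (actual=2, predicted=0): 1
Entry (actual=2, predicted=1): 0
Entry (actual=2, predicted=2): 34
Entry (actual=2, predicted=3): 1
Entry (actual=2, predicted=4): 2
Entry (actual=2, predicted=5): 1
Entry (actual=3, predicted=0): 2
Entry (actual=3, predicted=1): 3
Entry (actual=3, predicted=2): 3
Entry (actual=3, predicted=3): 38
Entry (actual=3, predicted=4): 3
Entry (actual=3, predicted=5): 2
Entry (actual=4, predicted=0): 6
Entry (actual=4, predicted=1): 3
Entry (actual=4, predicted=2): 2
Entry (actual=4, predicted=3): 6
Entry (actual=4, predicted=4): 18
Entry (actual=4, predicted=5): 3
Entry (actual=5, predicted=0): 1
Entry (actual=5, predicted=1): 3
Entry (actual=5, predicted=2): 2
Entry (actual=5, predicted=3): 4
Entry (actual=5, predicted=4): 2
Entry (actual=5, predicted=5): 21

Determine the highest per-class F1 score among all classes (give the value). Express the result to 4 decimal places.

0.8000

Per-class F1 score (2·TP/(2·TP+FP+FN)):
  0: TP=21, FP=5+1+2+6+1=15, FN=2+3+2+2+3=12 → 42/69 = 0.60870
  1: TP=33, FP=2+0+3+3+3=11, FN=5+2+2+1+1=11 → 66/88 = 0.75000
  2: TP=34, FP=3+2+3+2+2=12, FN=1+0+1+2+1=5 → 68/85 = 0.80000
  3: TP=38, FP=2+2+1+6+4=15, FN=2+3+3+3+2=13 → 76/104 = 0.73077
  4: TP=18, FP=2+1+2+3+2=10, FN=6+3+2+6+3=20 → 36/66 = 0.54545
  5: TP=21, FP=3+1+1+2+3=10, FN=1+3+2+4+2=12 → 42/64 = 0.65625
Highest is class '2' with F1 score = 0.8000.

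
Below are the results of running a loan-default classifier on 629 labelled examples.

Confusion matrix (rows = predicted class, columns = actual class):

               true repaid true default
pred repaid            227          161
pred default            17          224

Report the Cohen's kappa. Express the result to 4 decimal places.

0.4622

Observed agreement pₒ = trace/N = 451/629 = 0.71701
Expected agreement pₑ = Σ (rowᵢ·colᵢ)/N² = (244·388 + 385·241)/629² = 0.47381
κ = (pₒ − pₑ)/(1 − pₑ) = (0.71701 − 0.47381)/(1 − 0.47381) = 0.4622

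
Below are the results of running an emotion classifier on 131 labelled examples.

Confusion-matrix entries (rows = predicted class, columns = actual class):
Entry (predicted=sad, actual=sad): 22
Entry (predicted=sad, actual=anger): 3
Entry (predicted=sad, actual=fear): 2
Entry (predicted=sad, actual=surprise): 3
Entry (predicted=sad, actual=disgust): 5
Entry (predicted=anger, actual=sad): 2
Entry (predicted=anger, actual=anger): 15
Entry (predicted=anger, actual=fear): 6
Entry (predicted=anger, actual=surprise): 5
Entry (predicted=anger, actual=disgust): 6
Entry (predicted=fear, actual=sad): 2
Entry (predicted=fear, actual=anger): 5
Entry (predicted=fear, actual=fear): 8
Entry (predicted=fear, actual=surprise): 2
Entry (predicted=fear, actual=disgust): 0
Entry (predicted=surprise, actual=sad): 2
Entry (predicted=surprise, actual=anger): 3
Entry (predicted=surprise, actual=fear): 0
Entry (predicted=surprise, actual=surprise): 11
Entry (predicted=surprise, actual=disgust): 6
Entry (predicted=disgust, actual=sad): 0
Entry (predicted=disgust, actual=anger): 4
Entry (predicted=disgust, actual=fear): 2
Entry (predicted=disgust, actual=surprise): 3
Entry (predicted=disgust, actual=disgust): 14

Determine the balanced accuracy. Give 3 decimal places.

Balanced accuracy = mean of per-class recall.
  sad: recall = 22/28 = 0.7857
  anger: recall = 15/30 = 0.5000
  fear: recall = 8/18 = 0.4444
  surprise: recall = 11/24 = 0.4583
  disgust: recall = 14/31 = 0.4516
Mean = (0.7857 + 0.5000 + 0.4444 + 0.4583 + 0.4516) / 5 = 0.528

0.528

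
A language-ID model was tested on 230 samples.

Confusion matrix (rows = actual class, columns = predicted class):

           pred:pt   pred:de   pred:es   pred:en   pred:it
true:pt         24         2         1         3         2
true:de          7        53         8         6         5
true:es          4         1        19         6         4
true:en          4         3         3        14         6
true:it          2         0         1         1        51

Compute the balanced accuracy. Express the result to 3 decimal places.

Balanced accuracy = mean of per-class recall.
  pt: recall = 24/32 = 0.7500
  de: recall = 53/79 = 0.6709
  es: recall = 19/34 = 0.5588
  en: recall = 14/30 = 0.4667
  it: recall = 51/55 = 0.9273
Mean = (0.7500 + 0.6709 + 0.5588 + 0.4667 + 0.9273) / 5 = 0.675

0.675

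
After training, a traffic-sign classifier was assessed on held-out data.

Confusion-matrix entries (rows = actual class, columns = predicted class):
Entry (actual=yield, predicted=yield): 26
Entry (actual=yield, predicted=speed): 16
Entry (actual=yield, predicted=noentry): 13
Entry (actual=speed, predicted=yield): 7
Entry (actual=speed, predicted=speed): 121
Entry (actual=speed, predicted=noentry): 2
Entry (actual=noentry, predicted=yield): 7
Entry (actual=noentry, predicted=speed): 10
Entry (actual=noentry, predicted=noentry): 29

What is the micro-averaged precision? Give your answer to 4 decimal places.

Micro-averaging pools counts across classes: ΣTP=176, ΣFP=55, ΣFN=55.
Micro-precision = TP/(TP+FP) on pooled counts = 0.7619 (equals overall accuracy in single-label multiclass).

0.7619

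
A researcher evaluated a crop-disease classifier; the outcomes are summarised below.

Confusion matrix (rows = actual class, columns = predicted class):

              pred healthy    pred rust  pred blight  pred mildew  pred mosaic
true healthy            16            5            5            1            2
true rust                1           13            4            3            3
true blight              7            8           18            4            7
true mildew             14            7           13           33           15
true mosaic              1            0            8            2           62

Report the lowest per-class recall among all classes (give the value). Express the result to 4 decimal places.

Per-class recall (TP/(TP+FN)):
  healthy: TP=16, FN=5+5+1+2=13 → 16/29 = 0.55172
  rust: TP=13, FN=1+4+3+3=11 → 13/24 = 0.54167
  blight: TP=18, FN=7+8+4+7=26 → 18/44 = 0.40909
  mildew: TP=33, FN=14+7+13+15=49 → 33/82 = 0.40244
  mosaic: TP=62, FN=1+0+8+2=11 → 62/73 = 0.84932
Lowest is class 'mildew' with recall = 0.4024.

0.4024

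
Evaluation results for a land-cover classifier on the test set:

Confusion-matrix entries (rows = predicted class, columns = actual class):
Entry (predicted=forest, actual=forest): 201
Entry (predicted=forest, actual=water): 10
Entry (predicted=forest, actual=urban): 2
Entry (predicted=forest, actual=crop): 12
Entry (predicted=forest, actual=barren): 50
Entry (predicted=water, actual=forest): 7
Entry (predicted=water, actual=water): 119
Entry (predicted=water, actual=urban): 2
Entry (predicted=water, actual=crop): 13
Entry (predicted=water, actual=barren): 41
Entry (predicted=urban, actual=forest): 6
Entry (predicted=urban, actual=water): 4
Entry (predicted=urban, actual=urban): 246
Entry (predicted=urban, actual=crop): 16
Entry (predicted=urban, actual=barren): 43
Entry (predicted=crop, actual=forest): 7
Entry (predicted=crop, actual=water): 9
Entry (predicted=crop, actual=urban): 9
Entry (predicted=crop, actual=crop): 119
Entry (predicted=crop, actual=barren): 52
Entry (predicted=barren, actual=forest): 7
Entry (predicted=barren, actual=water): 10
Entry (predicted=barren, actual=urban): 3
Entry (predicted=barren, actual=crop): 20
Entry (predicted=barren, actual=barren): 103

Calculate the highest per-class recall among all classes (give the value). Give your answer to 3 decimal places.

0.939

Per-class recall (TP/(TP+FN)):
  forest: TP=201, FN=7+6+7+7=27 → 201/228 = 0.8816
  water: TP=119, FN=10+4+9+10=33 → 119/152 = 0.7829
  urban: TP=246, FN=2+2+9+3=16 → 246/262 = 0.9389
  crop: TP=119, FN=12+13+16+20=61 → 119/180 = 0.6611
  barren: TP=103, FN=50+41+43+52=186 → 103/289 = 0.3564
Highest is class 'urban' with recall = 0.939.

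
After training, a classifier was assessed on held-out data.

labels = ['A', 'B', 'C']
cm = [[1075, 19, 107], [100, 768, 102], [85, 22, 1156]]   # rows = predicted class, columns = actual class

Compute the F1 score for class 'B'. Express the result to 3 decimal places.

Treat 'B' as positive and all other classes as negative.
F1 score = 2·TP/(2·TP+FP+FN).
B: TP=768, FP=100+102=202, FN=19+22=41 → 1536/1779 = 0.8634

0.863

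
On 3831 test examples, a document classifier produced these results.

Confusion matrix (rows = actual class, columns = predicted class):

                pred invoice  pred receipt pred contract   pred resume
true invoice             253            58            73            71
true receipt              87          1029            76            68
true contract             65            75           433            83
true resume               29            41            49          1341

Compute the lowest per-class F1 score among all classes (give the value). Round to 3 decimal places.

0.569

Per-class F1 score (2·TP/(2·TP+FP+FN)):
  invoice: TP=253, FP=87+65+29=181, FN=58+73+71=202 → 506/889 = 0.5692
  receipt: TP=1029, FP=58+75+41=174, FN=87+76+68=231 → 2058/2463 = 0.8356
  contract: TP=433, FP=73+76+49=198, FN=65+75+83=223 → 866/1287 = 0.6729
  resume: TP=1341, FP=71+68+83=222, FN=29+41+49=119 → 2682/3023 = 0.8872
Lowest is class 'invoice' with F1 score = 0.569.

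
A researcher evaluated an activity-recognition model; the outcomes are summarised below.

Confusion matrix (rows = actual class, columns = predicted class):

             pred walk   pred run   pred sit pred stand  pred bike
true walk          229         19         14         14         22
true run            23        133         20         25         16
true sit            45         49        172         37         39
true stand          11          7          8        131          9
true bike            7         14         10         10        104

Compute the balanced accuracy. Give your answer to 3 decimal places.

Balanced accuracy = mean of per-class recall.
  walk: recall = 229/298 = 0.7685
  run: recall = 133/217 = 0.6129
  sit: recall = 172/342 = 0.5029
  stand: recall = 131/166 = 0.7892
  bike: recall = 104/145 = 0.7172
Mean = (0.7685 + 0.6129 + 0.5029 + 0.7892 + 0.7172) / 5 = 0.678

0.678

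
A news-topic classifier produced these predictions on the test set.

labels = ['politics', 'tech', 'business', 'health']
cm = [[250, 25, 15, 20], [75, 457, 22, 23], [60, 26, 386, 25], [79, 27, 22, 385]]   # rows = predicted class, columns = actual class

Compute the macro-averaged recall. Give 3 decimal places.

0.778

Per-class recall (TP/(TP+FN)):
  politics: TP=250, FN=75+60+79=214 → 250/464 = 0.5388
  tech: TP=457, FN=25+26+27=78 → 457/535 = 0.8542
  business: TP=386, FN=15+22+22=59 → 386/445 = 0.8674
  health: TP=385, FN=20+23+25=68 → 385/453 = 0.8499
Macro-recall = mean = (0.5388 + 0.8542 + 0.8674 + 0.8499) / 4 = 0.778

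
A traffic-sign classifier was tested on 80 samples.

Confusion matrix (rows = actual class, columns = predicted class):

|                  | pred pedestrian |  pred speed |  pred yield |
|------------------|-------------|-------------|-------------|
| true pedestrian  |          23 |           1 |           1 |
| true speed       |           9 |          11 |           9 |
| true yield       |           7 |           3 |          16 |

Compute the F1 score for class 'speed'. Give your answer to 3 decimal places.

0.500

Treat 'speed' as positive and all other classes as negative.
F1 score = 2·TP/(2·TP+FP+FN).
speed: TP=11, FP=1+3=4, FN=9+9=18 → 22/44 = 0.5000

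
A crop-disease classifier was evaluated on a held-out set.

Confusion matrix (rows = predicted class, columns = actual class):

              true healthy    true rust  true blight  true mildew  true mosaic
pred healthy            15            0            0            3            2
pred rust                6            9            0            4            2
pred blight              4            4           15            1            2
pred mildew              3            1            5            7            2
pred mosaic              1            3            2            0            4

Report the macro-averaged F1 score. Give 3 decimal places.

0.500

Per-class F1 score (2·TP/(2·TP+FP+FN)):
  healthy: TP=15, FP=0+0+3+2=5, FN=6+4+3+1=14 → 30/49 = 0.6122
  rust: TP=9, FP=6+0+4+2=12, FN=0+4+1+3=8 → 18/38 = 0.4737
  blight: TP=15, FP=4+4+1+2=11, FN=0+0+5+2=7 → 30/48 = 0.6250
  mildew: TP=7, FP=3+1+5+2=11, FN=3+4+1+0=8 → 14/33 = 0.4242
  mosaic: TP=4, FP=1+3+2+0=6, FN=2+2+2+2=8 → 8/22 = 0.3636
Macro-F1 score = mean = (0.6122 + 0.4737 + 0.6250 + 0.4242 + 0.3636) / 5 = 0.500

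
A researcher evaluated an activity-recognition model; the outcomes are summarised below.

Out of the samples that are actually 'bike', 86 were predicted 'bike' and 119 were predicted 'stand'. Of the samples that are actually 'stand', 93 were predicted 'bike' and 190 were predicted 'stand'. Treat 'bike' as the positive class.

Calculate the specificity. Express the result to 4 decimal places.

0.6714

Specificity = TN/(TN+FP) = 190/(190+93) = 0.6714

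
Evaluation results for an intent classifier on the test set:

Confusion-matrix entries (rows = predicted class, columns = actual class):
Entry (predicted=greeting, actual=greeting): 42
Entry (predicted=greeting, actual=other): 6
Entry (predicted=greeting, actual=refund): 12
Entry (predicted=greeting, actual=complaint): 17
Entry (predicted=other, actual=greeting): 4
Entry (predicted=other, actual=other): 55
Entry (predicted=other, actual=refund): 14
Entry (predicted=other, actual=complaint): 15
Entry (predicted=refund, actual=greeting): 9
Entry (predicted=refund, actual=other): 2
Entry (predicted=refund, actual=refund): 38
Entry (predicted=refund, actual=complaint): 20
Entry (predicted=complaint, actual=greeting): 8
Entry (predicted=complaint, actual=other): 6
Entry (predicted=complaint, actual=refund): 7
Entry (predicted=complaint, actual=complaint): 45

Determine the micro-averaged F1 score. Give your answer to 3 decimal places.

0.600

Micro-averaging pools counts across classes: ΣTP=180, ΣFP=120, ΣFN=120.
Micro-F1 score = 2·TP/(2·TP+FP+FN) on pooled counts = 0.600 (equals overall accuracy in single-label multiclass).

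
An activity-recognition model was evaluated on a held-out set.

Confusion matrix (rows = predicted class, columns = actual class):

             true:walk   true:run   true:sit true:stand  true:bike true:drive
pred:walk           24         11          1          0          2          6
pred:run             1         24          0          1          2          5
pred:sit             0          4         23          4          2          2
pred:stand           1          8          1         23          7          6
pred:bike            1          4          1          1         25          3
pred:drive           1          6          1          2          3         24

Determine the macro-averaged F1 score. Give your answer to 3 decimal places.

0.629

Per-class F1 score (2·TP/(2·TP+FP+FN)):
  walk: TP=24, FP=11+1+0+2+6=20, FN=1+0+1+1+1=4 → 48/72 = 0.6667
  run: TP=24, FP=1+0+1+2+5=9, FN=11+4+8+4+6=33 → 48/90 = 0.5333
  sit: TP=23, FP=0+4+4+2+2=12, FN=1+0+1+1+1=4 → 46/62 = 0.7419
  stand: TP=23, FP=1+8+1+7+6=23, FN=0+1+4+1+2=8 → 46/77 = 0.5974
  bike: TP=25, FP=1+4+1+1+3=10, FN=2+2+2+7+3=16 → 50/76 = 0.6579
  drive: TP=24, FP=1+6+1+2+3=13, FN=6+5+2+6+3=22 → 48/83 = 0.5783
Macro-F1 score = mean = (0.6667 + 0.5333 + 0.7419 + 0.5974 + 0.6579 + 0.5783) / 6 = 0.629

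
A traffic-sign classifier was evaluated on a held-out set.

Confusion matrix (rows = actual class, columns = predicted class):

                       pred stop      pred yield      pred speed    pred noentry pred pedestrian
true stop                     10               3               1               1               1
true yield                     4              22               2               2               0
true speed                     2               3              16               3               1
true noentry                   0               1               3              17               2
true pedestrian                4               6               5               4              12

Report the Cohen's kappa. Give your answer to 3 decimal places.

0.519

Observed agreement pₒ = trace/N = 77/125 = 0.6160
Expected agreement pₑ = Σ (rowᵢ·colᵢ)/N² = (16·20 + 30·35 + 25·27 + 23·27 + 31·16)/125² = 0.2024
κ = (pₒ − pₑ)/(1 − pₑ) = (0.6160 − 0.2024)/(1 − 0.2024) = 0.519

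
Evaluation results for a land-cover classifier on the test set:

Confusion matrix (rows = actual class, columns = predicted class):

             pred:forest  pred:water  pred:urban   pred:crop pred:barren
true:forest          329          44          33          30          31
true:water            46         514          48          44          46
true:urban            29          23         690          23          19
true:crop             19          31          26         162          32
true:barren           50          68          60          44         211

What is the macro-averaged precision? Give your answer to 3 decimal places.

Per-class precision (TP/(TP+FP)):
  forest: TP=329, FP=46+29+19+50=144 → 329/473 = 0.6956
  water: TP=514, FP=44+23+31+68=166 → 514/680 = 0.7559
  urban: TP=690, FP=33+48+26+60=167 → 690/857 = 0.8051
  crop: TP=162, FP=30+44+23+44=141 → 162/303 = 0.5347
  barren: TP=211, FP=31+46+19+32=128 → 211/339 = 0.6224
Macro-precision = mean = (0.6956 + 0.7559 + 0.8051 + 0.5347 + 0.6224) / 5 = 0.683

0.683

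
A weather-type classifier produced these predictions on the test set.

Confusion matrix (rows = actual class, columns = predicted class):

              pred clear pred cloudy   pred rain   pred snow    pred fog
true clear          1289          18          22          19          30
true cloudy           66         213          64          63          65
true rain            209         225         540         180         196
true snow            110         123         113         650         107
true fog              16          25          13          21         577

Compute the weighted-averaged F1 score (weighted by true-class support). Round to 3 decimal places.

0.647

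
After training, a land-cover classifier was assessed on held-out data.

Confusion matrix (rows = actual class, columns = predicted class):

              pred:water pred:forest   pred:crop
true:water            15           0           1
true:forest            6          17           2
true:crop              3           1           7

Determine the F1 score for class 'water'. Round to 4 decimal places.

0.7500

One-vs-rest for 'water': TP = diagonal; FP = other classes predicted 'water'; FN = 'water' predicted as other.
F1 score = 2·TP/(2·TP+FP+FN).
water: TP=15, FP=6+3=9, FN=0+1=1 → 30/40 = 0.75000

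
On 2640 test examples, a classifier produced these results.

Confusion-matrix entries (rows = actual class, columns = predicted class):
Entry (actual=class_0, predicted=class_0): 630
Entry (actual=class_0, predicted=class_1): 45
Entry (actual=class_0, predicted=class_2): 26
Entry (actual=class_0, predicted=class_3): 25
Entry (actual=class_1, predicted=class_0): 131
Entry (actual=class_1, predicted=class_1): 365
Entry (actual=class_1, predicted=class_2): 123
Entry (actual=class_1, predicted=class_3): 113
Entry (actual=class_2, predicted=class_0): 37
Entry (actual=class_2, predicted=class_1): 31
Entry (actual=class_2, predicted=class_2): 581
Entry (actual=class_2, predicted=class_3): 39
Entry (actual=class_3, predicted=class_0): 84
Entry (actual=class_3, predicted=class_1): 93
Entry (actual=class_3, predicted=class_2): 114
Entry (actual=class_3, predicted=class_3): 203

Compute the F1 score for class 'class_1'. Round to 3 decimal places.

F1 score = 2·TP/(2·TP+FP+FN).
class_1: TP=365, FP=45+31+93=169, FN=131+123+113=367 → 730/1266 = 0.5766

0.577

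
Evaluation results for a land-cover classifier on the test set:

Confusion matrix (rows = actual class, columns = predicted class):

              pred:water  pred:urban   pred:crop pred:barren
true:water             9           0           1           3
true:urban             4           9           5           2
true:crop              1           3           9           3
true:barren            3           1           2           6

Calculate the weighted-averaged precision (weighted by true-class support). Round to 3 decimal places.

0.563

Per-class precision (TP/(TP+FP)):
  water: TP=9, FP=4+1+3=8 → 9/17 = 0.5294
  urban: TP=9, FP=0+3+1=4 → 9/13 = 0.6923
  crop: TP=9, FP=1+5+2=8 → 9/17 = 0.5294
  barren: TP=6, FP=3+2+3=8 → 6/14 = 0.4286
Weighted-precision = Σ (supportᵢ/N)·precisionᵢ with N=61: (13/61)·0.5294 + (20/61)·0.6923 + (16/61)·0.5294 + (12/61)·0.4286 = 0.563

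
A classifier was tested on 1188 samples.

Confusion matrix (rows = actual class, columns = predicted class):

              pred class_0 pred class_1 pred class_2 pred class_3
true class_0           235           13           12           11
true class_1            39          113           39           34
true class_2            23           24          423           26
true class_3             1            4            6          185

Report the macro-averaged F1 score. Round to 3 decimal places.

Per-class F1 score (2·TP/(2·TP+FP+FN)):
  class_0: TP=235, FP=39+23+1=63, FN=13+12+11=36 → 470/569 = 0.8260
  class_1: TP=113, FP=13+24+4=41, FN=39+39+34=112 → 226/379 = 0.5963
  class_2: TP=423, FP=12+39+6=57, FN=23+24+26=73 → 846/976 = 0.8668
  class_3: TP=185, FP=11+34+26=71, FN=1+4+6=11 → 370/452 = 0.8186
Macro-F1 score = mean = (0.8260 + 0.5963 + 0.8668 + 0.8186) / 4 = 0.777

0.777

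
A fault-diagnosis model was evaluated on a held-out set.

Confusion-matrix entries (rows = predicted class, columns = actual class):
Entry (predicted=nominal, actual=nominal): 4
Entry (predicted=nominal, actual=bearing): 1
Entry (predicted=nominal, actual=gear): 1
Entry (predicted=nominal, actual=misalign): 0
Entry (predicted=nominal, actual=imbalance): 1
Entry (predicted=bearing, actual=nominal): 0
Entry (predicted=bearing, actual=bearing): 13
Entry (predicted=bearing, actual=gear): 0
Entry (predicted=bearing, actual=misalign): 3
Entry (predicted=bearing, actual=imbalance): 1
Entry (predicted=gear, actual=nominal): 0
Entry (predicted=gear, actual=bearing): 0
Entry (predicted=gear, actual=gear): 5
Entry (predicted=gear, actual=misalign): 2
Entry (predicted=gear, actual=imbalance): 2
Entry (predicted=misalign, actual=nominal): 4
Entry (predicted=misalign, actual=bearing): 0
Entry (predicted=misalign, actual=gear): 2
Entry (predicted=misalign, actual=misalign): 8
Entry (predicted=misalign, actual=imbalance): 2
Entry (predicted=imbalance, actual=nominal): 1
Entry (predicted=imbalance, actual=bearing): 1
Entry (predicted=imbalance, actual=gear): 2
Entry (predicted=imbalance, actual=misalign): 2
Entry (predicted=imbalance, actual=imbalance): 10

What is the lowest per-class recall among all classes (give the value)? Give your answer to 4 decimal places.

Per-class recall (TP/(TP+FN)):
  nominal: TP=4, FN=0+0+4+1=5 → 4/9 = 0.44444
  bearing: TP=13, FN=1+0+0+1=2 → 13/15 = 0.86667
  gear: TP=5, FN=1+0+2+2=5 → 5/10 = 0.50000
  misalign: TP=8, FN=0+3+2+2=7 → 8/15 = 0.53333
  imbalance: TP=10, FN=1+1+2+2=6 → 10/16 = 0.62500
Lowest is class 'nominal' with recall = 0.4444.

0.4444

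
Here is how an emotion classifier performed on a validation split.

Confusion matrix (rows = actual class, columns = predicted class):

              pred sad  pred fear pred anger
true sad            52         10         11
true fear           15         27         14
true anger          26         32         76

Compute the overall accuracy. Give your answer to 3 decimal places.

Accuracy = trace / total = (52+27+76=155) / 263 = 155/263 = 0.589

0.589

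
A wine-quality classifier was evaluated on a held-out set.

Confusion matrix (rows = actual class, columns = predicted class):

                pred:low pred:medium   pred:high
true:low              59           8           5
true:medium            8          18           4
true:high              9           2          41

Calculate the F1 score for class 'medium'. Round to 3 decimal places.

0.621

F1 score = 2·TP/(2·TP+FP+FN).
medium: TP=18, FP=8+2=10, FN=8+4=12 → 36/58 = 0.6207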